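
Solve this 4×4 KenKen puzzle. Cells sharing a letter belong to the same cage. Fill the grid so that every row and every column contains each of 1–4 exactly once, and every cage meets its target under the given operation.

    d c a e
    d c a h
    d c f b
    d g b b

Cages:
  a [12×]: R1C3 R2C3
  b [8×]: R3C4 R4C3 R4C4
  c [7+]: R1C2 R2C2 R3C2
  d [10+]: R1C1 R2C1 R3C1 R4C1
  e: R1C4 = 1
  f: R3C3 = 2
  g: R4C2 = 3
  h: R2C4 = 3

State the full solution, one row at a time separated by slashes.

Cage e is given, leaving R1C4 = 1.
H is a freebie, leaving R2C4 = 3.
F is a freebie, so R3C3 = 2.
Row 3 now contains 2, so R3C4 = 4.
Cage g is given, leaving R4C2 = 3.
Column 4 now contains 4, which forces R4C4 = 2.
Cage a's pair has product 12, so R1C3 = 3.
3 is placed in row 2, which forces R2C3 = 4.
Row 3 now contains 4, so R3C2 = 1.
Cage b has product 8; hence R4C3 = 1.
Cage d has sum 10, leaving R1C1 = 2.
Cage c has sum 7; hence R1C2 = 4.
Cage d has sum 10, so R2C1 = 1.
Row 2 already has 4, which forces R2C2 = 2.
Row 3 already has 1, so R3C1 = 3.
1 is placed in row 4, which forces R4C1 = 4.

2 4 3 1 / 1 2 4 3 / 3 1 2 4 / 4 3 1 2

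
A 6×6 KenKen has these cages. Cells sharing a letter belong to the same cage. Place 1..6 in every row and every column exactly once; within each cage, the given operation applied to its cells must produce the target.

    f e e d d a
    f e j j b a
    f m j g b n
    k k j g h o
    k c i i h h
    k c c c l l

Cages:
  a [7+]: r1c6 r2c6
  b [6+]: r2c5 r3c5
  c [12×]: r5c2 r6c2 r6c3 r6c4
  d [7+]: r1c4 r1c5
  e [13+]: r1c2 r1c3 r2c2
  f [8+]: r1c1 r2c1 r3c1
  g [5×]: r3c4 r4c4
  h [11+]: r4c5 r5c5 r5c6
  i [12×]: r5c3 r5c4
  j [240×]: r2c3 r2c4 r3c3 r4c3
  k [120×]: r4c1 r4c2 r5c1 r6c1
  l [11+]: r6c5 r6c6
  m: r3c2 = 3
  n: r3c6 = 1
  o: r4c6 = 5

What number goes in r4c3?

4

Cage m is a single given cell, which forces r3c2 = 3.
Cage n is given, leaving r3c6 = 1.
Cage o is a single given cell, so r4c6 = 5.
Column 6 already has 5, leaving r6c6 = 6.
1 is placed in row 3, leaving r3c4 = 5.
5 is placed in row 4, leaving r4c4 = 1.
6 is placed in row 6, which forces r6c5 = 5.
Cage j needs product 240, leaving r2c3 = 5.
Cage k has product 120, so r5c1 = 5.
Cage f needs sum 8; hence r3c1 = 4.
Row 3 already has 4, leaving r3c5 = 2.
Column 5 already has 2, so r2c5 = 4.
4 is placed in row 2, leaving r2c6 = 3.
2 is placed in row 3, so r3c3 = 6.
Cage f needs sum 8; hence r1c1 = 3.
Row 1 already has 3, which forces r1c3 = 2.
Row 1 already has 3; hence r1c5 = 1.
3 is placed in column 6, which forces r1c6 = 4.
3 is placed in row 2, so r2c1 = 1.
The 3 cells of cage e must have sum 13; hence r2c2 = 6.
4 is placed in row 2, leaving r2c4 = 2.
Cage j has product 240, which forces r4c3 = 4.
Column 3 already has 4, leaving r5c3 = 3.
3 is placed in row 5; hence r5c5 = 6.
Column 6 now contains 4, leaving r5c6 = 2.
1 is placed in column 1, which forces r6c1 = 2.
3 is placed in column 3; hence r6c3 = 1.
2 is placed in column 4, which forces r6c4 = 3.
4 is placed in row 1, so r1c2 = 5.
4 is placed in row 1, leaving r1c4 = 6.
Column 1 now contains 2, which forces r4c1 = 6.
Row 4 now contains 4; hence r4c2 = 2.
Column 5 now contains 6; hence r4c5 = 3.
Row 5 already has 2, which forces r5c2 = 1.
6 is placed in row 5; hence r5c4 = 4.
1 is placed in row 6, which forces r6c2 = 4.
The full grid is 3 5 2 6 1 4 / 1 6 5 2 4 3 / 4 3 6 5 2 1 / 6 2 4 1 3 5 / 5 1 3 4 6 2 / 2 4 1 3 5 6.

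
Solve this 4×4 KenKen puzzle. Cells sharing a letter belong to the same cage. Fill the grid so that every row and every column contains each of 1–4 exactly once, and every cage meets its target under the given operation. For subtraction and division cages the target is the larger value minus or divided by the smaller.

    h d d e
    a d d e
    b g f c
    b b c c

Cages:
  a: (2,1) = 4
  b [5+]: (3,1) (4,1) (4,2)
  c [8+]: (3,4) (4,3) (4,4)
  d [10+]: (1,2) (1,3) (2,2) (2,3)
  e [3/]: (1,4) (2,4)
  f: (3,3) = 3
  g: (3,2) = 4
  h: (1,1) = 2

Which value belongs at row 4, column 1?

H is a freebie, so (1,1) = 2.
Cage a is given, leaving (2,1) = 4.
Column 1 already has 2, leaving (3,1) = 1.
Cage g is given, which forces (3,2) = 4.
Cage f is a single given cell, so (3,3) = 3.
Row 3 already has 3, so (3,4) = 2.
Column 1 now contains 1, leaving (4,1) = 3.
The 4 cells of cage d must have sum 10; hence (1,3) = 4.
The 3 cells of cage b must have sum 5; hence (4,2) = 1.
Cage c has sum 8, leaving (4,3) = 2.
The 3 cells of cage c must have sum 8, leaving (4,4) = 4.
Column 2 now contains 1, leaving (1,2) = 3.
3 is placed in row 1, leaving (1,4) = 1.
Cage d needs sum 10, leaving (2,2) = 2.
2 is placed in column 3, which forces (2,3) = 1.
1 is placed in column 4, so (2,4) = 3.
The full grid is 2 3 4 1 / 4 2 1 3 / 1 4 3 2 / 3 1 2 4.

3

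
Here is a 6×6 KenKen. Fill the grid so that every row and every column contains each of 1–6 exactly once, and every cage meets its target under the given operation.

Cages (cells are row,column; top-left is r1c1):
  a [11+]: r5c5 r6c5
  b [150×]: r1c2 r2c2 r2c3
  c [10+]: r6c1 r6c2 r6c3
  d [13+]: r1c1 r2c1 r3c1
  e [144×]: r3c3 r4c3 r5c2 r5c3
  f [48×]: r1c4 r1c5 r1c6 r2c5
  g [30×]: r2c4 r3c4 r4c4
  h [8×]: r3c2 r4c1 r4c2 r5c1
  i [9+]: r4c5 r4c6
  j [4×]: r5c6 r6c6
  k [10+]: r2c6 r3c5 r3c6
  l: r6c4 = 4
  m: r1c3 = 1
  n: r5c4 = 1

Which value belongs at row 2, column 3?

5

The 3 cells of cage b must have product 150, leaving r1c2 = 5.
Cage m is a single given cell, which forces r1c3 = 1.
Cage b has product 150; hence r2c2 = 6.
Cage b needs product 150, which forces r2c3 = 5.
N is a freebie, so r5c4 = 1.
1 is placed in row 5, leaving r5c6 = 4.
Cage l is given; hence r6c4 = 4.
Column 6 already has 4, so r6c6 = 1.
Cage f has product 48, so r1c5 = 4.
Cage h needs product 8, leaving r3c2 = 1.
Cage h has product 8, which forces r4c1 = 1.
Cage h has product 8, which forces r4c2 = 4.
Row 5 already has 4; hence r5c1 = 2.
2 is placed in row 5, so r5c2 = 3.
3 is placed in row 5; hence r5c3 = 6.
6 is placed in row 5, which forces r5c5 = 5.
The 3 cells of cage c must have sum 10, so r6c1 = 5.
Column 2 now contains 3; hence r6c2 = 2.
2 is placed in row 6, so r6c3 = 3.
Column 5 now contains 5, which forces r6c5 = 6.
Cage e needs product 144; hence r3c3 = 4.
Column 3 already has 3, which forces r4c3 = 2.
Column 5 already has 6; hence r4c5 = 3.
Cage i's pair has sum 9; hence r4c6 = 6.
Cage d needs sum 13, which forces r2c1 = 4.
Cage k has sum 10; hence r2c6 = 3.
Column 5 now contains 3, so r3c5 = 2.
6 is placed in column 6, which forces r3c6 = 5.
Row 4 now contains 3, so r4c4 = 5.
The 4 cells of cage f must have product 48, leaving r1c4 = 6.
3 is placed in column 6, which forces r1c6 = 2.
3 is placed in row 2, so r2c4 = 2.
Column 5 now contains 2, so r2c5 = 1.
2 is placed in row 3, leaving r3c4 = 3.
Row 1 already has 6, leaving r1c1 = 3.
3 is placed in row 3, which forces r3c1 = 6.
Filled in: 3 5 1 6 4 2 / 4 6 5 2 1 3 / 6 1 4 3 2 5 / 1 4 2 5 3 6 / 2 3 6 1 5 4 / 5 2 3 4 6 1.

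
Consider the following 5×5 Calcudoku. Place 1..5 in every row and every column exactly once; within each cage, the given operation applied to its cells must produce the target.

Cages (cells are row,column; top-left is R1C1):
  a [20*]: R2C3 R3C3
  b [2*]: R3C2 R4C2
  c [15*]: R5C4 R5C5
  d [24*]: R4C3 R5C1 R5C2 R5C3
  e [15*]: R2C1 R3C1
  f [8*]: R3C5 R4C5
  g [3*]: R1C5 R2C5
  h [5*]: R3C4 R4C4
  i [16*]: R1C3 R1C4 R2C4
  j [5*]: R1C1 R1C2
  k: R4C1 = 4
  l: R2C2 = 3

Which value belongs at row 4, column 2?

L is a freebie, leaving R2C2 = 3.
Row 2 now contains 3, which forces R2C5 = 1.
K is a freebie, leaving R4C1 = 4.
Row 4 now contains 4, so R4C5 = 2.
Column 5 now contains 1, which forces R1C5 = 3.
Row 2 now contains 3; hence R2C1 = 5.
Row 2 now contains 5; hence R2C3 = 4.
4 is placed in row 2, which forces R2C4 = 2.
Cage e needs two cells with product 15; hence R3C1 = 3.
Cage b needs two cells with product 2, so R3C2 = 2.
Column 3 already has 4; hence R3C3 = 5.
5 is placed in row 3, which forces R3C4 = 1.
2 is placed in column 5, so R3C5 = 4.
Row 4 now contains 2, leaving R4C2 = 1.
1 is placed in row 4, which forces R4C3 = 3.
Column 4 now contains 1, which forces R4C4 = 5.
Column 2 already has 1, leaving R5C2 = 4.
Column 4 already has 5, which forces R5C4 = 3.
Column 5 now contains 3, which forces R5C5 = 5.
Column 1 now contains 5, which forces R1C1 = 1.
Column 2 already has 1; hence R1C2 = 5.
Column 3 already has 4; hence R1C3 = 2.
Column 4 now contains 1, which forces R1C4 = 4.
Column 1 already has 1, leaving R5C1 = 2.
Column 3 now contains 2, so R5C3 = 1.
The full grid is 1 5 2 4 3 / 5 3 4 2 1 / 3 2 5 1 4 / 4 1 3 5 2 / 2 4 1 3 5.

1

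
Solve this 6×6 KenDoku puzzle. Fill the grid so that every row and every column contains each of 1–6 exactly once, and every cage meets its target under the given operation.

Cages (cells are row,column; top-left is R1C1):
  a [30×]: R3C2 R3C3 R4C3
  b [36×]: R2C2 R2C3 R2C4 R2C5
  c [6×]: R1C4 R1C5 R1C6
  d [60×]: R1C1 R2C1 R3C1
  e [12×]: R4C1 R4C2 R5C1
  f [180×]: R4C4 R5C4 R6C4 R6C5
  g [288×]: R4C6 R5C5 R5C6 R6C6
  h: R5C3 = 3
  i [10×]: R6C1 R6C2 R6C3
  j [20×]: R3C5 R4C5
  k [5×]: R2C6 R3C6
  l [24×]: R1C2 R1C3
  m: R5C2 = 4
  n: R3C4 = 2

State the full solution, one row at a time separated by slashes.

Cage n is given; hence R3C4 = 2.
M is a freebie, leaving R5C2 = 4.
Cage h is a single given cell; hence R5C3 = 3.
Row 5 now contains 4; hence R5C5 = 6.
Row 5 now contains 6, leaving R5C6 = 2.
4 is placed in column 2, which forces R1C2 = 6.
Cage l needs two cells with product 24, leaving R1C3 = 4.
The 3 cells of cage c must have product 6, which forces R1C5 = 2.
2 is placed in row 5; hence R5C1 = 1.
Cage f has product 180, so R5C4 = 5.
Column 5 now contains 2; hence R6C5 = 3.
Column 5 already has 3, so R2C5 = 1.
1 is placed in row 2, so R2C6 = 5.
Column 6 now contains 5, so R3C6 = 1.
The 4 cells of cage f must have product 180, so R4C4 = 3.
Cage f has product 180, so R6C4 = 4.
Row 6 already has 4; hence R6C6 = 6.
Column 4 now contains 3, leaving R1C4 = 1.
1 is placed in column 6, leaving R1C6 = 3.
The 4 cells of cage b must have product 36, which forces R2C2 = 3.
The 4 cells of cage b must have product 36, leaving R2C3 = 2.
Column 4 now contains 3; hence R2C4 = 6.
Column 2 already has 3; hence R3C2 = 5.
Row 3 now contains 5, leaving R3C3 = 6.
Row 3 now contains 5, leaving R3C5 = 4.
Cage e has product 12, so R4C1 = 6.
3 is placed in row 4; hence R4C2 = 2.
Column 3 already has 2, leaving R4C3 = 1.
Column 5 now contains 4, so R4C5 = 5.
Column 6 already has 6; hence R4C6 = 4.
2 is placed in column 2, so R6C2 = 1.
Column 3 already has 1; hence R6C3 = 5.
Row 1 already has 3, so R1C1 = 5.
2 is placed in row 2; hence R2C1 = 4.
4 is placed in row 3, so R3C1 = 3.
Row 6 already has 5; hence R6C1 = 2.

5 6 4 1 2 3 / 4 3 2 6 1 5 / 3 5 6 2 4 1 / 6 2 1 3 5 4 / 1 4 3 5 6 2 / 2 1 5 4 3 6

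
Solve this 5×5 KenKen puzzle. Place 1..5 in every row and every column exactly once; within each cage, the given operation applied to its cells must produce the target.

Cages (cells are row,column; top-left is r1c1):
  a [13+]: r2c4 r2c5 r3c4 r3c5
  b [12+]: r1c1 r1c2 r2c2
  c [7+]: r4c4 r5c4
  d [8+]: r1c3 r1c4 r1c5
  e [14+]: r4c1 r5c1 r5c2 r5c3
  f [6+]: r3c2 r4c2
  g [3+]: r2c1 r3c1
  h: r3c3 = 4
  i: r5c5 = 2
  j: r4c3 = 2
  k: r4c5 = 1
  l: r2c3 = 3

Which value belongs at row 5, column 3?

5

Cage l is given, leaving r2c3 = 3.
Cage h is given, which forces r3c3 = 4.
Cage j is a single given cell, so r4c3 = 2.
K is a freebie, which forces r4c5 = 1.
Cage i is given, leaving r5c5 = 2.
Cage d has sum 8, leaving r1c3 = 1.
Column 3 now contains 1, which forces r5c3 = 5.
The only place for 2 in row 2 is r2c1.
Column 1 now contains 2, so r3c1 = 1.
Row 3 now contains 1, leaving r3c2 = 2.
Column 1 now contains 1, which forces r5c1 = 3.
Row 5 now contains 3, leaving r5c4 = 4.
The 3 cells of cage b must have sum 12, leaving r1c2 = 3.
Row 1 now contains 3, which forces r1c4 = 2.
Cage a has sum 13, leaving r2c4 = 1.
Cage a has sum 13, leaving r2c5 = 4.
Cage e needs sum 14, leaving r4c1 = 5.
The two cells of cage f must have sum 6; hence r4c2 = 4.
Column 4 already has 4; hence r4c4 = 3.
Row 5 now contains 4, leaving r5c2 = 1.
5 is placed in column 1, which forces r1c1 = 4.
Column 5 now contains 4, which forces r1c5 = 5.
Row 2 now contains 4; hence r2c2 = 5.
Column 4 already has 3, which forces r3c4 = 5.
Cage a needs sum 13, so r3c5 = 3.
Filled in: 4 3 1 2 5 / 2 5 3 1 4 / 1 2 4 5 3 / 5 4 2 3 1 / 3 1 5 4 2.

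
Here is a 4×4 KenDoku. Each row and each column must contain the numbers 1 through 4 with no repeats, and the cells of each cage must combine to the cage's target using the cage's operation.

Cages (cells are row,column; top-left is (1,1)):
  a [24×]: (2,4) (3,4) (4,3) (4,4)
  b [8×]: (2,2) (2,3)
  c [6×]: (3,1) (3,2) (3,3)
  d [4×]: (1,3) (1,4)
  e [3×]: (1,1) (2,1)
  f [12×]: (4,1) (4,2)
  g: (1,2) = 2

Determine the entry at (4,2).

Cage g is a single given cell; hence (1,2) = 2.
2 is placed in column 2, so (2,2) = 4.
Row 2 now contains 4; hence (2,3) = 2.
Column 2 already has 4, leaving (4,2) = 3.
The 3 cells of cage c must have product 6; hence (3,1) = 2.
Column 2 now contains 3, so (3,2) = 1.
The 3 cells of cage c must have product 6, leaving (3,3) = 3.
Row 3 now contains 3, so (3,4) = 4.
3 is placed in row 4, leaving (4,1) = 4.
Row 4 now contains 4, which forces (4,3) = 1.
Row 4 already has 1; hence (4,4) = 2.
Column 3 already has 1, which forces (1,3) = 4.
4 is placed in column 4, so (1,4) = 1.
Cage a has product 24, which forces (2,4) = 3.
Row 1 now contains 1, leaving (1,1) = 3.
3 is placed in row 2, so (2,1) = 1.
Filled in: 3 2 4 1 / 1 4 2 3 / 2 1 3 4 / 4 3 1 2.

3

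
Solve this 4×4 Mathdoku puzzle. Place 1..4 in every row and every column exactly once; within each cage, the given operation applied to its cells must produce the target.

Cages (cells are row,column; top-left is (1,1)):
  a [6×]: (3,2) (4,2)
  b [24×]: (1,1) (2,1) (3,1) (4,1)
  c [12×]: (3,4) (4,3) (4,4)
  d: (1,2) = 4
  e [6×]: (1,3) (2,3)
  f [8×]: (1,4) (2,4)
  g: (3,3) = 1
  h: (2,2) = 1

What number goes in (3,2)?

Cage d is given; hence (1,2) = 4.
Row 1 already has 4, so (1,4) = 2.
Cage h is a single given cell, so (2,2) = 1.
Column 4 now contains 2, leaving (2,4) = 4.
Cage g is given, which forces (3,3) = 1.
Row 3 already has 1, leaving (3,4) = 3.
Column 4 already has 3, leaving (4,4) = 1.
Cage b needs product 24; hence (1,1) = 1.
2 is placed in row 1; hence (1,3) = 3.
Cage e needs two cells with product 6; hence (2,3) = 2.
3 is placed in row 3, which forces (3,2) = 2.
Cage a needs two cells with product 6; hence (4,2) = 3.
Cage c has product 12, which forces (4,3) = 4.
Row 2 already has 2, so (2,1) = 3.
Row 3 already has 2, which forces (3,1) = 4.
Row 4 already has 4, which forces (4,1) = 2.
Filled in: 1 4 3 2 / 3 1 2 4 / 4 2 1 3 / 2 3 4 1.

2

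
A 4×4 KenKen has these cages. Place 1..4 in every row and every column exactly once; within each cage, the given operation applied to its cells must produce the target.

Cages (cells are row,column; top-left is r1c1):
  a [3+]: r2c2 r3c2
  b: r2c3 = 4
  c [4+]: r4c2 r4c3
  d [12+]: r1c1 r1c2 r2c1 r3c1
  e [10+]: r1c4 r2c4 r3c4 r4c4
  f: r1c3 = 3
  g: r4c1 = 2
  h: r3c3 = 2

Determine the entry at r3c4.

3

Cage f is a single given cell, so r1c3 = 3.
Cage b is a single given cell, which forces r2c3 = 4.
Cage h is a single given cell, which forces r3c3 = 2.
G is a freebie, so r4c1 = 2.
Column 3 already has 3, leaving r4c3 = 1.
The 4 cells of cage d must have sum 12, so r1c1 = 1.
Row 1 already has 3, leaving r1c2 = 4.
4 is placed in row 1, which forces r1c4 = 2.
Cage d needs sum 12, so r2c1 = 3.
Cage a's pair has sum 3, leaving r2c2 = 2.
Row 2 now contains 3, which forces r2c4 = 1.
Cage d has sum 12, leaving r3c1 = 4.
Row 3 already has 2; hence r3c2 = 1.
4 is placed in row 3, leaving r3c4 = 3.
Row 4 now contains 1; hence r4c2 = 3.
Column 4 already has 3, so r4c4 = 4.
Filled in: 1 4 3 2 / 3 2 4 1 / 4 1 2 3 / 2 3 1 4.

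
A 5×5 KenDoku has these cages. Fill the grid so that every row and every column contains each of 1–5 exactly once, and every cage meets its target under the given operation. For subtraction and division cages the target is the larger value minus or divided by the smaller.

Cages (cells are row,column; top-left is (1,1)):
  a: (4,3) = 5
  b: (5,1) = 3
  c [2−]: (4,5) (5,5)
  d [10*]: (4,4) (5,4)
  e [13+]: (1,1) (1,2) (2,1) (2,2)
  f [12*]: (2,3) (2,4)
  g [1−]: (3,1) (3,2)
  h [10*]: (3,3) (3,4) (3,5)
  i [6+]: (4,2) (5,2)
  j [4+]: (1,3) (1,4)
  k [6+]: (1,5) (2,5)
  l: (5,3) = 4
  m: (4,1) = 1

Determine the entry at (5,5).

1

Cage m is a single given cell; hence (4,1) = 1.
Cage a is given, which forces (4,3) = 5.
Row 4 now contains 5; hence (4,4) = 2.
Cage b is a single given cell, which forces (5,1) = 3.
L is a freebie; hence (5,3) = 4.
2 is placed in column 4, leaving (5,4) = 5.
4 is placed in column 3, which forces (2,3) = 3.
Cage f's pair has product 12, leaving (2,4) = 4.
The 3 cells of cage h must have product 10, so (3,3) = 2.
Column 4 already has 5, so (3,4) = 1.
The 3 cells of cage h must have product 10, leaving (3,5) = 5.
2 is placed in row 4; hence (4,2) = 4.
4 is placed in row 4; hence (4,5) = 3.
The two cells of cage i must have sum 6, leaving (5,2) = 2.
Row 5 now contains 2, so (5,5) = 1.
3 is placed in column 3; hence (1,3) = 1.
1 is placed in column 4; hence (1,4) = 3.
The two cells of cage k must have sum 6; hence (1,5) = 4.
1 is placed in column 5, leaving (2,5) = 2.
5 is placed in row 3, so (3,1) = 4.
Column 2 already has 4; hence (3,2) = 3.
Cage e has sum 13, so (1,1) = 2.
Row 1 already has 3, leaving (1,2) = 5.
2 is placed in row 2, leaving (2,1) = 5.
The 4 cells of cage e must have sum 13; hence (2,2) = 1.
Filled in: 2 5 1 3 4 / 5 1 3 4 2 / 4 3 2 1 5 / 1 4 5 2 3 / 3 2 4 5 1.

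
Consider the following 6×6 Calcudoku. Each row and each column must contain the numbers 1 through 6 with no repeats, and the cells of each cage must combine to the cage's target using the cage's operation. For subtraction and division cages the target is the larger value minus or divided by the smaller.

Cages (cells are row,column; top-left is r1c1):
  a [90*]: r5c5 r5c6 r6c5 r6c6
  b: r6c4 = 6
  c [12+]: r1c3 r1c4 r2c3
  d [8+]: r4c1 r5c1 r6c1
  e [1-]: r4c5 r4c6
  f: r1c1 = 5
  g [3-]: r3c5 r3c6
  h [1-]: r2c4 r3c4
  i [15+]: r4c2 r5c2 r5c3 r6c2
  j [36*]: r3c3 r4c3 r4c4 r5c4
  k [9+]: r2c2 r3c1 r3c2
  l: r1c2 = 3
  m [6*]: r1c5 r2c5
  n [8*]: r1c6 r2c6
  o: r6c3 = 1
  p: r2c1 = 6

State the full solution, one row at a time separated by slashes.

5 3 6 1 2 4 / 6 1 5 4 3 2 / 2 6 3 5 4 1 / 1 4 2 3 6 5 / 3 5 4 2 1 6 / 4 2 1 6 5 3

F is a freebie, so r1c1 = 5.
Cage l is given, which forces r1c2 = 3.
P is a freebie, which forces r2c1 = 6.
Cage o is given, which forces r6c3 = 1.
B is a freebie, which forces r6c4 = 6.
Cage c has sum 12; hence r1c3 = 6.
6 is placed in row 1, which forces r1c5 = 2.
Row 1 already has 2, leaving r1c6 = 4.
Column 6 already has 4, which forces r2c6 = 2.
Row 1 already has 4, which forces r1c4 = 1.
Cage c needs sum 12, which forces r2c3 = 5.
Cage m needs two cells with product 6, so r2c5 = 3.
Column 5 already has 3; hence r6c5 = 5.
Row 6 already has 5, which forces r6c6 = 3.
Row 2 now contains 3, so r2c4 = 4.
Cage g's pair has difference 3, leaving r3c5 = 4.
Cage g needs two cells with difference 3, which forces r3c6 = 1.
Column 5 already has 4, leaving r4c5 = 6.
Cage e's pair has difference 1, leaving r4c6 = 5.
6 is placed in column 5, leaving r5c5 = 1.
Column 6 now contains 1, which forces r5c6 = 6.
Row 6 now contains 3, which forces r6c1 = 4.
4 is placed in row 6; hence r6c2 = 2.
Row 2 already has 4, which forces r2c2 = 1.
Cage d has sum 8, so r4c1 = 1.
Cage i needs sum 15, leaving r4c2 = 4.
1 is placed in row 5, leaving r5c1 = 3.
Cage i has sum 15, which forces r5c2 = 5.
Cage i has sum 15; hence r5c3 = 4.
Row 5 already has 3; hence r5c4 = 2.
Column 1 now contains 3, which forces r3c1 = 2.
Column 2 already has 5, leaving r3c2 = 6.
Cage j needs product 36, so r3c3 = 3.
3 is placed in row 3, so r3c4 = 5.
Cage j has product 36, leaving r4c3 = 2.
Column 4 now contains 2, so r4c4 = 3.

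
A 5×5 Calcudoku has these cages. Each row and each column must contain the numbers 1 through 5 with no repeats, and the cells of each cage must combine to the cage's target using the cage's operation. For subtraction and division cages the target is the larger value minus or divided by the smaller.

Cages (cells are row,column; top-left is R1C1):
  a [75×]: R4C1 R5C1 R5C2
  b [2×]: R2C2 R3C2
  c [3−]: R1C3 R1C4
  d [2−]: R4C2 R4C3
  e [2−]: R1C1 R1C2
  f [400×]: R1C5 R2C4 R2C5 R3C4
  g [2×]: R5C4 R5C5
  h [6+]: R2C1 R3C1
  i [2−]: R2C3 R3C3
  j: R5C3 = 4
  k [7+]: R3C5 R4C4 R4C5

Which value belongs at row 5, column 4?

1

Cage a has product 75; hence R4C1 = 5.
The 3 cells of cage a must have product 75; hence R5C1 = 3.
Cage a needs product 75, so R5C2 = 5.
Cage j is given, leaving R5C3 = 4.
In row 1, 3 can only go at R1C2, so R1C2 = 3.
The two cells of cage e must have difference 2, which forces R1C1 = 1.
Row 1 needs a 4, and only R1C5 is open for it.
Cage f needs product 400; hence R2C4 = 4.
Column 5 now contains 4, leaving R2C5 = 5.
Cage f has product 400; hence R3C4 = 5.
Cage c needs two cells with difference 3, leaving R1C3 = 5.
Column 4 now contains 5; hence R1C4 = 2.
Row 2 now contains 4, which forces R2C1 = 2.
Row 2 now contains 2, leaving R2C2 = 1.
Row 2 already has 1, leaving R2C3 = 3.
The two cells of cage h must have sum 6, which forces R3C1 = 4.
Column 2 already has 1, leaving R3C2 = 2.
Column 3 now contains 3; hence R3C3 = 1.
Row 3 already has 2, so R3C5 = 3.
Column 2 already has 1, so R4C2 = 4.
Column 3 now contains 3, leaving R4C3 = 2.
2 is placed in column 4; hence R4C4 = 3.
Column 5 now contains 3, so R4C5 = 1.
2 is placed in column 4, which forces R5C4 = 1.
1 is placed in column 5, leaving R5C5 = 2.
The full grid is 1 3 5 2 4 / 2 1 3 4 5 / 4 2 1 5 3 / 5 4 2 3 1 / 3 5 4 1 2.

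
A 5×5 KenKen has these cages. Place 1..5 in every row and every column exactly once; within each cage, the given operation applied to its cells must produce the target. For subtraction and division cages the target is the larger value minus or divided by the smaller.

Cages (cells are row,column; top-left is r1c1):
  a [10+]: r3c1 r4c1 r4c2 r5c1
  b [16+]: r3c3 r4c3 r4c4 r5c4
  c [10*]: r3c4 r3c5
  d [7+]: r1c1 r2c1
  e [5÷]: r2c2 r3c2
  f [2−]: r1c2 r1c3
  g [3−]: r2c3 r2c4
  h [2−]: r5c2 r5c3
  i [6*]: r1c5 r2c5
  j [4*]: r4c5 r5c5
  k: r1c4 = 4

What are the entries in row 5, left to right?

K is a freebie; hence r1c4 = 4.
In row 2, 3 can only go at r2c5, so r2c5 = 3.
Column 5 now contains 3, which forces r1c5 = 2.
Column 5 already has 2, so r3c5 = 5.
Cage e's pair has quotient 5, so r2c2 = 5.
Row 3 already has 5, leaving r3c2 = 1.
Row 3 already has 5, which forces r3c4 = 2.
Cage b needs sum 16, which forces r4c3 = 5.
2 is placed in column 4; hence r4c4 = 3.
Cage b has sum 16, leaving r5c4 = 5.
Column 2 now contains 1, so r1c2 = 3.
Cage f needs two cells with difference 2, so r1c3 = 1.
Cage g needs two cells with difference 3; hence r2c3 = 4.
2 is placed in column 4, leaving r2c4 = 1.
Cage b has sum 16; hence r3c3 = 3.
4 is placed in column 3, so r5c3 = 2.
Row 1 now contains 3, leaving r1c1 = 5.
4 is placed in row 2, so r2c1 = 2.
Row 3 now contains 3, which forces r3c1 = 4.
Cage a needs sum 10; hence r4c1 = 1.
Cage a has sum 10, which forces r4c2 = 2.
Row 4 now contains 1, so r4c5 = 4.
Cage a needs sum 10; hence r5c1 = 3.
Row 5 now contains 2, which forces r5c2 = 4.
Column 5 now contains 4, leaving r5c5 = 1.
Filled in: 5 3 1 4 2 / 2 5 4 1 3 / 4 1 3 2 5 / 1 2 5 3 4 / 3 4 2 5 1.

3 4 2 5 1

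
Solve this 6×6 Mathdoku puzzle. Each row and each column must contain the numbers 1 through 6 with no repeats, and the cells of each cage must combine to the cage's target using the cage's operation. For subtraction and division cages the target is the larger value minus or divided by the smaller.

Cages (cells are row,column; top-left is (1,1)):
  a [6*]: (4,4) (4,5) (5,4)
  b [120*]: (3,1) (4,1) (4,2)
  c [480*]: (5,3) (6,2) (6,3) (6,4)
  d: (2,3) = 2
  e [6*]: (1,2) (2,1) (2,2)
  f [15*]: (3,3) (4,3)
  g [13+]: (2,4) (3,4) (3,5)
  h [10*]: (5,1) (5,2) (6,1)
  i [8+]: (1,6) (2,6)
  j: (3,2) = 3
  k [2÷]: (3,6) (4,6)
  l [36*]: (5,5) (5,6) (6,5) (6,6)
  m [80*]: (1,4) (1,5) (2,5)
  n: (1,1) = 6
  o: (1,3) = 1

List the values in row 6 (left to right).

Cage n is given, leaving (1,1) = 6.
Cage o is given, so (1,3) = 1.
Cage m has product 80, so (1,4) = 4.
Cage m has product 80, which forces (1,5) = 5.
Cage d is a single given cell, so (2,3) = 2.
Cage m needs product 80, leaving (2,5) = 4.
Cage j is given, which forces (3,2) = 3.
Row 3 now contains 3; hence (3,3) = 5.
Column 3 now contains 5, so (4,3) = 3.
Cage c needs product 480, which forces (5,3) = 4.
Column 3 now contains 5, which forces (6,3) = 6.
Row 6 now contains 6, so (6,4) = 5.
Column 2 already has 3, which forces (1,2) = 2.
Row 1 already has 2; hence (1,6) = 3.
Cage e has product 6, so (2,1) = 3.
Cage e needs product 6; hence (2,2) = 1.
Cage g has sum 13, which forces (2,4) = 6.
Row 2 already has 6, which forces (2,6) = 5.
5 is placed in row 3; hence (3,1) = 4.
Cage g needs sum 13, leaving (3,4) = 1.
The 3 cells of cage g must have sum 13, leaving (3,5) = 6.
1 is placed in row 3; hence (3,6) = 2.
Cage b needs product 120; hence (4,1) = 5.
Cage b has product 120, leaving (4,2) = 6.
Column 4 now contains 1, so (4,4) = 2.
Row 4 already has 2, so (4,5) = 1.
1 is placed in row 4, so (4,6) = 4.
Column 2 now contains 1, so (5,2) = 5.
Column 4 now contains 1, leaving (5,4) = 3.
Row 5 now contains 3, leaving (5,5) = 2.
Row 6 already has 5, which forces (6,2) = 4.
Column 5 now contains 2, which forces (6,5) = 3.
4 is placed in column 6, leaving (6,6) = 1.
Row 5 already has 2, which forces (5,1) = 1.
Column 6 now contains 1, so (5,6) = 6.
Row 6 already has 1, so (6,1) = 2.
Completed grid: 6 2 1 4 5 3 / 3 1 2 6 4 5 / 4 3 5 1 6 2 / 5 6 3 2 1 4 / 1 5 4 3 2 6 / 2 4 6 5 3 1.

2 4 6 5 3 1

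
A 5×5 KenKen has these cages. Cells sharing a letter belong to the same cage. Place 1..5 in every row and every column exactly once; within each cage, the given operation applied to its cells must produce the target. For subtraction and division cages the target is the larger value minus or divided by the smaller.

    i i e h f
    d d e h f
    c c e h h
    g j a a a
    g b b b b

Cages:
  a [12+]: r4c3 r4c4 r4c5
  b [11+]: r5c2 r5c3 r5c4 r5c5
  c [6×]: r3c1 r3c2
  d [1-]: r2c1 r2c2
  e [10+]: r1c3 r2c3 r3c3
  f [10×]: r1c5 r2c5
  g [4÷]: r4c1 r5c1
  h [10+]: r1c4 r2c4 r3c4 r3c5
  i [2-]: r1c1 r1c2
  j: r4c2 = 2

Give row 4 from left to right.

Cage j is given; hence r4c2 = 2.
The two cells of cage c must have product 6, so r3c1 = 2.
Column 2 already has 2, leaving r3c2 = 3.
The two cells of cage i must have difference 2, which forces r1c1 = 3.
Cage h has sum 10, which forces r2c4 = 3.
Row 1 needs a 4, and only r1c3 is open for it.
The only place for 1 in row 2 is r2c3.
Column 3 already has 1, leaving r3c3 = 5.
Column 3 already has 5, which forces r4c3 = 3.
Column 3 now contains 3, leaving r5c3 = 2.
Cage h needs sum 10, leaving r1c4 = 2.
Row 1 now contains 2; hence r1c5 = 5.
5 is placed in column 5, leaving r2c5 = 2.
5 is placed in column 5; hence r4c5 = 4.
The 4 cells of cage b must have sum 11, which forces r5c5 = 3.
Row 1 now contains 5, which forces r1c2 = 1.
Cage h has sum 10, leaving r3c4 = 4.
Column 5 already has 4, leaving r3c5 = 1.
Row 4 now contains 4, leaving r4c1 = 1.
Row 4 now contains 4, so r4c4 = 5.
The two cells of cage g must have quotient 4, which forces r5c1 = 4.
Column 2 now contains 1, so r5c2 = 5.
Column 4 already has 5, so r5c4 = 1.
Column 1 already has 4, which forces r2c1 = 5.
Column 2 already has 5, which forces r2c2 = 4.
The full grid is 3 1 4 2 5 / 5 4 1 3 2 / 2 3 5 4 1 / 1 2 3 5 4 / 4 5 2 1 3.

1 2 3 5 4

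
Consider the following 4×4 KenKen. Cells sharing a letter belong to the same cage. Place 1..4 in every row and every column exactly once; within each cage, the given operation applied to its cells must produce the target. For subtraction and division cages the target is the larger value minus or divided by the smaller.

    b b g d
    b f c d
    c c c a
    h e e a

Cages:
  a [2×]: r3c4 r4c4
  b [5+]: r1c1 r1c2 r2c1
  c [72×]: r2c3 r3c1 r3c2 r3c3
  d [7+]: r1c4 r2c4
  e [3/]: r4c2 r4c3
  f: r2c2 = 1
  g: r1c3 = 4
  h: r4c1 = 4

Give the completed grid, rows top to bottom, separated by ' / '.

G is a freebie, so r1c3 = 4.
Row 1 already has 4, which forces r1c4 = 3.
F is a freebie; hence r2c2 = 1.
Cage c needs product 72; hence r2c3 = 3.
3 is placed in column 4, which forces r2c4 = 4.
4 is placed in column 3, leaving r3c3 = 2.
2 is placed in row 3, which forces r3c4 = 1.
Cage h is a single given cell, so r4c1 = 4.
Column 2 already has 1, which forces r4c2 = 3.
Column 3 already has 3, which forces r4c3 = 1.
Column 4 already has 1, which forces r4c4 = 2.
Row 1 now contains 3; hence r1c1 = 1.
Column 2 already has 1, which forces r1c2 = 2.
1 is placed in row 2, which forces r2c1 = 2.
Column 1 already has 4; hence r3c1 = 3.
3 is placed in column 2; hence r3c2 = 4.

1 2 4 3 / 2 1 3 4 / 3 4 2 1 / 4 3 1 2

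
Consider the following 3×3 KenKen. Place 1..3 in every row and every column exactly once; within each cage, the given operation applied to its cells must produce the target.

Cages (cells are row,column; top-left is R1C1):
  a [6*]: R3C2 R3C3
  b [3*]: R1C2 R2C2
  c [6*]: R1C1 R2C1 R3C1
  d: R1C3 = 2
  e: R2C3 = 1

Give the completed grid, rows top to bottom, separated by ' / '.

3 1 2 / 2 3 1 / 1 2 3

Cage d is given, so R1C3 = 2.
E is a freebie; hence R2C3 = 1.
2 is placed in column 3, leaving R3C3 = 3.
The two cells of cage b must have product 3, so R1C2 = 1.
Row 2 now contains 1, leaving R2C2 = 3.
Row 3 now contains 3, so R3C2 = 2.
1 is placed in row 1, so R1C1 = 3.
Row 2 now contains 3, which forces R2C1 = 2.
Row 3 already has 2, which forces R3C1 = 1.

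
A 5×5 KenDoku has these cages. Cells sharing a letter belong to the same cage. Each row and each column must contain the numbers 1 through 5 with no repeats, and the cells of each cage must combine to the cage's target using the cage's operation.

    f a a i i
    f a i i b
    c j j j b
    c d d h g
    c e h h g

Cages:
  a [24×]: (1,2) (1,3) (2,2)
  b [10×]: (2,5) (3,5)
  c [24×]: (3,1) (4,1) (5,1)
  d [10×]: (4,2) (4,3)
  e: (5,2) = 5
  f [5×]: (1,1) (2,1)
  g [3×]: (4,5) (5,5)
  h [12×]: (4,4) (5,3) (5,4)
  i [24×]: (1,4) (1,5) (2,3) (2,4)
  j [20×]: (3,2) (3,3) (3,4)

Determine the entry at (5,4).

4

E is a freebie, so (5,2) = 5.
5 is placed in column 2, which forces (4,2) = 2.
Cage d's pair has product 10, so (4,3) = 5.
Cage a has product 24; hence (1,3) = 2.
Cage j has product 20; hence (3,4) = 5.
Row 3 already has 5, leaving (3,5) = 2.
Cage i needs product 24; hence (2,4) = 2.
Column 5 already has 2; hence (2,5) = 5.
Cage c needs product 24, so (5,1) = 2.
Cage f's pair has product 5, which forces (1,1) = 5.
Row 2 already has 5, leaving (2,1) = 1.
The only place for 3 in row 3 is (3,1).
Column 1 already has 3, leaving (4,1) = 4.
Column 2 needs a 1, and only (3,2) is open for it.
Row 3 now contains 1; hence (3,3) = 4.
4 is placed in column 3; hence (2,3) = 3.
3 is placed in column 3, leaving (5,3) = 1.
Cage h needs product 12; hence (5,4) = 4.
Row 5 now contains 1, so (5,5) = 3.
The 3 cells of cage a must have product 24; hence (1,2) = 3.
4 is placed in column 4, which forces (1,4) = 1.
The 4 cells of cage i must have product 24, leaving (1,5) = 4.
Row 2 now contains 3, leaving (2,2) = 4.
The 3 cells of cage h must have product 12; hence (4,4) = 3.
3 is placed in column 5; hence (4,5) = 1.
The full grid is 5 3 2 1 4 / 1 4 3 2 5 / 3 1 4 5 2 / 4 2 5 3 1 / 2 5 1 4 3.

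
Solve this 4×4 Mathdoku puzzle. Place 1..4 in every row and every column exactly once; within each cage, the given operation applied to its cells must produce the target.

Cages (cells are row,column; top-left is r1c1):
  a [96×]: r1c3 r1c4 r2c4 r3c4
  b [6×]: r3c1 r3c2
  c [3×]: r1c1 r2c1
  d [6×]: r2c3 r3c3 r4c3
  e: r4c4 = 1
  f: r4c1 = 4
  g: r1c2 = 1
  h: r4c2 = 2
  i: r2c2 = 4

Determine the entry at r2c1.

G is a freebie; hence r1c2 = 1.
Cage a has product 96, so r1c3 = 4.
I is a freebie; hence r2c2 = 4.
Cage f is a single given cell; hence r4c1 = 4.
Cage h is given; hence r4c2 = 2.
Cage e is given; hence r4c4 = 1.
Row 1 now contains 1, which forces r1c1 = 3.
Row 1 already has 3, which forces r1c4 = 2.
The two cells of cage c must have product 3, leaving r2c1 = 1.
Row 2 already has 1, so r2c3 = 2.
Column 4 now contains 2, so r2c4 = 3.
Cage b needs two cells with product 6, which forces r3c1 = 2.
Column 2 now contains 2; hence r3c2 = 3.
Column 3 now contains 2; hence r3c3 = 1.
The 4 cells of cage a must have product 96; hence r3c4 = 4.
1 is placed in row 4; hence r4c3 = 3.
Filled in: 3 1 4 2 / 1 4 2 3 / 2 3 1 4 / 4 2 3 1.

1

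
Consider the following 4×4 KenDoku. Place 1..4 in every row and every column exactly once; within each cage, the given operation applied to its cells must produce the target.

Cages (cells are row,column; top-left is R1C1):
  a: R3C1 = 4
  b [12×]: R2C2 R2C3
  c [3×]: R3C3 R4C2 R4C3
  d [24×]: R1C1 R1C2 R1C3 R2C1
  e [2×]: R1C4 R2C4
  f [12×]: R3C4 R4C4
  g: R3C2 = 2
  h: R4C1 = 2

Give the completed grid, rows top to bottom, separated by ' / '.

Cage a is a single given cell; hence R3C1 = 4.
G is a freebie, so R3C2 = 2.
Cage c has product 3, leaving R3C3 = 1.
Row 3 already has 4; hence R3C4 = 3.
Cage h is given, so R4C1 = 2.
Cage c needs product 3, so R4C2 = 1.
Cage c needs product 3, which forces R4C3 = 3.
Column 4 now contains 3; hence R4C4 = 4.
Cage d has product 24, so R1C2 = 4.
Cage d has product 24, so R1C3 = 2.
2 is placed in row 1; hence R1C4 = 1.
The two cells of cage b must have product 12; hence R2C2 = 3.
3 is placed in column 3, so R2C3 = 4.
Column 4 already has 1, so R2C4 = 2.
Row 1 now contains 1, so R1C1 = 3.
Row 2 now contains 3, so R2C1 = 1.

3 4 2 1 / 1 3 4 2 / 4 2 1 3 / 2 1 3 4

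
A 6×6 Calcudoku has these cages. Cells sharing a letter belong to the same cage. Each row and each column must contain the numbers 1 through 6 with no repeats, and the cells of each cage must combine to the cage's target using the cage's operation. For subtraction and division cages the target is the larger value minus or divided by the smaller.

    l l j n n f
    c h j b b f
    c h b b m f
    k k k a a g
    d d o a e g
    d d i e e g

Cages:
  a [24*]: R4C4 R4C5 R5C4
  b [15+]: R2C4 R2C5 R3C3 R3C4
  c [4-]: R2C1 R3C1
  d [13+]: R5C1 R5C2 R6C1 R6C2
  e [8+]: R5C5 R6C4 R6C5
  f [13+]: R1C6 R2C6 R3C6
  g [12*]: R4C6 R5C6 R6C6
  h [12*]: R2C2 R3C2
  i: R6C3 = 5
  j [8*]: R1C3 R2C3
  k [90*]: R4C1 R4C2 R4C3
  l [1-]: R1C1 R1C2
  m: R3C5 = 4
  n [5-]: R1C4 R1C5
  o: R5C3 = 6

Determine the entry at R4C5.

2

M is a freebie, so R3C5 = 4.
O is a freebie, which forces R5C3 = 6.
I is a freebie; hence R6C3 = 5.
Column 3 already has 5, leaving R4C3 = 3.
In column 3, 1 can only go at R3C3, so R3C3 = 1.
In row 2, 1 can only go at R2C1, so R2C1 = 1.
Cage c needs two cells with difference 4; hence R3C1 = 5.
Column 1 already has 5, leaving R4C1 = 6.
6 is placed in row 4; hence R4C2 = 5.
Cage a needs product 24, which forces R4C4 = 4.
The 3 cells of cage a must have product 24, which forces R4C5 = 2.
2 is placed in row 4; hence R4C6 = 1.
The 3 cells of cage a must have product 24; hence R5C4 = 3.
Column 4 now contains 3; hence R3C4 = 6.
Column 4 now contains 6, so R1C4 = 1.
Cage n needs two cells with difference 5, leaving R1C5 = 6.
6 is placed in column 5; hence R2C5 = 3.
Column 4 now contains 1, which forces R6C4 = 2.
6 is placed in column 5, leaving R6C5 = 1.
Column 4 already has 2; hence R2C4 = 5.
The 3 cells of cage f must have sum 13, which forces R2C6 = 6.
Column 5 already has 1, which forces R5C5 = 5.
Column 6 already has 6, which forces R6C6 = 3.
The 3 cells of cage f must have sum 13; hence R1C6 = 5.
Row 2 now contains 6, leaving R2C2 = 4.
4 is placed in row 2; hence R2C3 = 2.
Cage h needs two cells with product 12, leaving R3C2 = 3.
3 is placed in column 6, which forces R3C6 = 2.
Cage d has sum 13, which forces R5C1 = 2.
Cage d needs sum 13, so R5C2 = 1.
Cage g needs product 12, which forces R5C6 = 4.
3 is placed in row 6; hence R6C1 = 4.
Cage d needs sum 13, which forces R6C2 = 6.
Column 1 already has 4; hence R1C1 = 3.
Column 2 now contains 3, so R1C2 = 2.
Column 3 already has 2, so R1C3 = 4.
Filled in: 3 2 4 1 6 5 / 1 4 2 5 3 6 / 5 3 1 6 4 2 / 6 5 3 4 2 1 / 2 1 6 3 5 4 / 4 6 5 2 1 3.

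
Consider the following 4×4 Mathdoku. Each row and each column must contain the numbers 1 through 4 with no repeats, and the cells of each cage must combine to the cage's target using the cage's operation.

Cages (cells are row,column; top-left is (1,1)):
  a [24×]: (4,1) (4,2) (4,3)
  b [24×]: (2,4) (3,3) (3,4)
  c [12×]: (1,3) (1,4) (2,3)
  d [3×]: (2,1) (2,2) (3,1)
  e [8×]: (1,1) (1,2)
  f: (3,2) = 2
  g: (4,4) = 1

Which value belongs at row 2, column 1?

The 3 cells of cage d must have product 3; hence (2,1) = 3.
The 3 cells of cage d must have product 3, which forces (2,2) = 1.
Cage d needs product 3, which forces (3,1) = 1.
Cage f is given, which forces (3,2) = 2.
G is a freebie, leaving (4,4) = 1.
Cage e needs two cells with product 8; hence (1,1) = 2.
Column 2 now contains 2, so (1,2) = 4.
2 is placed in row 1, so (1,4) = 3.
Cage b needs product 24, so (2,4) = 2.
Column 4 now contains 3, leaving (3,4) = 4.
Column 1 already has 2, so (4,1) = 4.
4 is placed in column 2, so (4,2) = 3.
Row 4 already has 3; hence (4,3) = 2.
Row 1 already has 3, leaving (1,3) = 1.
Row 2 already has 2, so (2,3) = 4.
Row 3 now contains 4, so (3,3) = 3.
The full grid is 2 4 1 3 / 3 1 4 2 / 1 2 3 4 / 4 3 2 1.

3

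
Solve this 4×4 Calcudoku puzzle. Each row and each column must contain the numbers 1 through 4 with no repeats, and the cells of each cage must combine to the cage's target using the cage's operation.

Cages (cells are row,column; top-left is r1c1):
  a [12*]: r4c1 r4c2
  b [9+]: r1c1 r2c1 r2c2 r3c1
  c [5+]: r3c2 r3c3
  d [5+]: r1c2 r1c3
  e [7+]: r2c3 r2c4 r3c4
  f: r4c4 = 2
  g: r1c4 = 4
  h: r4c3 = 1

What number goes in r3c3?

4

Cage g is a single given cell; hence r1c4 = 4.
Cage h is a single given cell, leaving r4c3 = 1.
Cage f is a single given cell, which forces r4c4 = 2.
Cage e has sum 7, so r2c3 = 3.
Cage e has sum 7, leaving r2c4 = 1.
The 3 cells of cage e must have sum 7; hence r3c4 = 3.
Cage d's pair has sum 5, which forces r1c2 = 3.
Column 3 now contains 3, which forces r1c3 = 2.
The 4 cells of cage b must have sum 9, which forces r2c1 = 4.
Row 2 now contains 1, so r2c2 = 2.
The two cells of cage c must have sum 5, leaving r3c2 = 1.
Cage c's pair has sum 5, leaving r3c3 = 4.
Column 1 now contains 4, which forces r4c1 = 3.
3 is placed in column 2, leaving r4c2 = 4.
Row 1 already has 2, which forces r1c1 = 1.
1 is placed in row 3, which forces r3c1 = 2.
Filled in: 1 3 2 4 / 4 2 3 1 / 2 1 4 3 / 3 4 1 2.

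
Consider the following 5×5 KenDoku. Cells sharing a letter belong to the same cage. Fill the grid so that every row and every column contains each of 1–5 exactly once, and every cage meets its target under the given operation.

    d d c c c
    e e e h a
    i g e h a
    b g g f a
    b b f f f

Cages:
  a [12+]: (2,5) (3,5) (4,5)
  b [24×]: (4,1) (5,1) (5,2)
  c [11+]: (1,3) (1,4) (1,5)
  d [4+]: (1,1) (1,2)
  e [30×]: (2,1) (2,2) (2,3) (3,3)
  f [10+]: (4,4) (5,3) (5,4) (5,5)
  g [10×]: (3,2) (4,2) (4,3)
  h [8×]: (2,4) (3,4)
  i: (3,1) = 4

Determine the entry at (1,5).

I is a freebie; hence (3,1) = 4.
4 is placed in row 3, so (3,4) = 2.
Column 4 already has 2, leaving (2,4) = 4.
The 3 cells of cage b must have product 24, which forces (5,2) = 4.
4 is placed in column 4, which forces (1,4) = 5.
The 4 cells of cage f must have sum 10, so (4,4) = 1.
Cage a has sum 12, leaving (4,5) = 4.
Column 4 already has 5, leaving (5,4) = 3.
Cage c has sum 11, which forces (1,3) = 4.
Column 5 now contains 4, so (1,5) = 2.
The 3 cells of cage g must have product 10, so (3,2) = 1.
Cage b needs product 24; hence (4,1) = 3.
Row 5 already has 3; hence (5,1) = 2.
3 is placed in column 1; hence (1,1) = 1.
Column 2 now contains 1, so (1,2) = 3.
Column 1 already has 1, so (2,1) = 5.
Row 2 now contains 5; hence (2,2) = 2.
Row 2 now contains 5, so (2,5) = 3.
Column 5 now contains 3, leaving (3,5) = 5.
Column 2 now contains 2, so (4,2) = 5.
5 is placed in row 4, leaving (4,3) = 2.
Column 5 already has 5, so (5,5) = 1.
Row 2 now contains 3, leaving (2,3) = 1.
Row 3 now contains 5; hence (3,3) = 3.
Row 5 now contains 1, which forces (5,3) = 5.
Filled in: 1 3 4 5 2 / 5 2 1 4 3 / 4 1 3 2 5 / 3 5 2 1 4 / 2 4 5 3 1.

2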